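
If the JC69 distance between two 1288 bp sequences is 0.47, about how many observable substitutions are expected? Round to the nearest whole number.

450

Invert JC69: p = (3/4)(1 − e^(−4d/3)) = 0.75 × (1 − e^(-0.626667)) = 0.75 × (1 − 0.534370) = 0.349223.
Expected differing sites = pL ≈ 0.349223 × 1288 = 449.799224 ≈ 450.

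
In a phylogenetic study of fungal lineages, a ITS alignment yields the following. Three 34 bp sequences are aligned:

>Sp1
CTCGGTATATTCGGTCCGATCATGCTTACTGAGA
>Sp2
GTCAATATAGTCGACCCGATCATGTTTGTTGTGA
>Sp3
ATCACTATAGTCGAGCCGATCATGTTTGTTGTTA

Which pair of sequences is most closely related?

Sp1–Sp2: 10/34 differ, p = 0.294, d = 0.373.
Sp1–Sp3: 11/34 differ, p = 0.324, d = 0.423.
Sp2–Sp3: 4/34 differ, p = 0.118, d = 0.128.
The smallest distance is between Sp2 and Sp3.

Sp2 and Sp3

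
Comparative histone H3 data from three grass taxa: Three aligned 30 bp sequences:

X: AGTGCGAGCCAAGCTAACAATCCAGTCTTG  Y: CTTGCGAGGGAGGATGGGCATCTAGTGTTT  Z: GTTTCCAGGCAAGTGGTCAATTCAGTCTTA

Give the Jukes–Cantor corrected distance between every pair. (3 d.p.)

d(X,Y) = 0.647, d(X,Z) = 0.503, d(Y,Z) = 0.730

X–Y: 13/30 sites differ → p ≈ 0.433333, d = −0.75 ln(1 − 0.577777) = 0.646666 ≈ 0.647.
X–Z: 11/30 sites differ → p ≈ 0.366667, d = −0.75 ln(1 − 0.488889) = 0.503376 ≈ 0.503.
Y–Z: 14/30 sites differ → p ≈ 0.466667, d = −0.75 ln(1 − 0.622223) = 0.730088 ≈ 0.730.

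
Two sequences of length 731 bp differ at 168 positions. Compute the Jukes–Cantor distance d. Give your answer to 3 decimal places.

p = 168/731 ≈ 0.229822.
d = −(3/4) ln(1 − 4p/3) = −0.75 ln(1 − 0.306429) = −0.75 ln(0.693571)
  = −0.75 × (-0.365902) = 0.274427 substitutions/site.

0.274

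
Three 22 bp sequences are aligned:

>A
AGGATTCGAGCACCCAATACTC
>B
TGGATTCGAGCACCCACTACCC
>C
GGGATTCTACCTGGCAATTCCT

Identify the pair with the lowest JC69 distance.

A–B: 3/22 differ, p = 0.136, d = 0.151.
A–C: 9/22 differ, p = 0.409, d = 0.591.
B–C: 9/22 differ, p = 0.409, d = 0.591.
The smallest distance is between A and B.

A and B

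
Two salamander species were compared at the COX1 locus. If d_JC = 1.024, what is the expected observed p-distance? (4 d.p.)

p = (3/4)(1 − e^(−4d/3)) = 0.75 × (1 − e^(-1.365333)) = 0.75 × (1 − 0.255296) = 0.558528.

0.5585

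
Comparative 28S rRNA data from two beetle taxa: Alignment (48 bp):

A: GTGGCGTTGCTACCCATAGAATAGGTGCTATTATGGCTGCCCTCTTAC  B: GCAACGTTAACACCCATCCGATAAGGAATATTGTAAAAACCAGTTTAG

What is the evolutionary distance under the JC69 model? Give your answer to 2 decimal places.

The sequences differ at 23 of 48 sites, so p = 23/48 ≈ 0.479167.
d = −(3/4) ln(1 − 4p/3) = −0.75 ln(1 − 0.638889) = −0.75 ln(0.361111)
  = −0.75 × (-1.018570) = 0.763928 substitutions/site.

0.76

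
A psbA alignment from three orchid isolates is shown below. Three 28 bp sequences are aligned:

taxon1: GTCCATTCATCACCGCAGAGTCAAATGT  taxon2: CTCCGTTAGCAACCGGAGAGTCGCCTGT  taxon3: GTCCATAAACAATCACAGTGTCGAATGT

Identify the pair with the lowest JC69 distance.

taxon1–taxon2: 10/28 differ, p = 0.357, d = 0.485.
taxon1–taxon3: 8/28 differ, p = 0.286, d = 0.360.
taxon2–taxon3: 10/28 differ, p = 0.357, d = 0.485.
The smallest distance is between taxon1 and taxon3.

taxon1 and taxon3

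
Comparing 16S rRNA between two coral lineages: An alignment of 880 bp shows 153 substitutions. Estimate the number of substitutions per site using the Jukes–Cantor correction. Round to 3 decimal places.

0.198

p = 153/880 ≈ 0.173864.
d = −(3/4) ln(1 − 4p/3) = −0.75 ln(1 − 0.231819) = −0.75 ln(0.768181)
  = −0.75 × (-0.263730) = 0.197798 substitutions/site.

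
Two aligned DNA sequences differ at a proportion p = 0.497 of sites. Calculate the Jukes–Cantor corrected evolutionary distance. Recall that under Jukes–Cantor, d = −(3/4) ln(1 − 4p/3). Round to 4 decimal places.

d = −(3/4) ln(1 − 4p/3) = −0.75 ln(1 − 0.662667) = −0.75 ln(0.337333)
  = −0.75 × (-1.086685) = 0.815014 substitutions/site.

0.8150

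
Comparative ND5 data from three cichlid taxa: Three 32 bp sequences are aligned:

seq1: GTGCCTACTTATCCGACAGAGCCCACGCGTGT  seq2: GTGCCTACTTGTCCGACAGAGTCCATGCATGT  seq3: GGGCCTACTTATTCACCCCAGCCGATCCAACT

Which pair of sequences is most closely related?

seq1 and seq2

seq1–seq2: 4/32 differ, p = 0.125, d = 0.137.
seq1–seq3: 12/32 differ, p = 0.375, d = 0.520.
seq2–seq3: 12/32 differ, p = 0.375, d = 0.520.
The smallest distance is between seq1 and seq2.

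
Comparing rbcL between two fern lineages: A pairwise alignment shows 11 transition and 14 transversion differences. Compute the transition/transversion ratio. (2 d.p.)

R = 11/14 = 0.785714… ≈ 0.79 (to 2 d.p.).

0.79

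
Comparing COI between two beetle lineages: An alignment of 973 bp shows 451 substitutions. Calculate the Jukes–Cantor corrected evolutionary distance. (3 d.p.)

0.722

p = 451/973 ≈ 0.463515.
d = −(3/4) ln(1 − 4p/3) = −0.75 ln(1 − 0.61802) = −0.75 ln(0.38198)
  = −0.75 × (-0.962387) = 0.721790 substitutions/site.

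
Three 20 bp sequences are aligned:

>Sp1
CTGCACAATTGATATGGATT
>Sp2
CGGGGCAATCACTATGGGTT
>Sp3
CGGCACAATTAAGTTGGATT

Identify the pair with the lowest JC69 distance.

Sp1–Sp2: 7/20 differ, p = 0.350, d = 0.471.
Sp1–Sp3: 4/20 differ, p = 0.200, d = 0.233.
Sp2–Sp3: 7/20 differ, p = 0.350, d = 0.471.
The smallest distance is between Sp1 and Sp3.

Sp1 and Sp3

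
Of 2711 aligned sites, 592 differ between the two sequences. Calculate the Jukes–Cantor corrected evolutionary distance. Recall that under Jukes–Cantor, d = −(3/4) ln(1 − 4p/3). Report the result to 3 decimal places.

p = 592/2711 ≈ 0.21837.
d = −(3/4) ln(1 − 4p/3) = −0.75 ln(1 − 0.29116) = −0.75 ln(0.70884)
  = −0.75 × (-0.344125) = 0.258094 substitutions/site.

0.258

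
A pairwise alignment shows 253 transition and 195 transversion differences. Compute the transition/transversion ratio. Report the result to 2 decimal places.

1.30

R = 253/195 = 1.297435… ≈ 1.30 (to 2 d.p.).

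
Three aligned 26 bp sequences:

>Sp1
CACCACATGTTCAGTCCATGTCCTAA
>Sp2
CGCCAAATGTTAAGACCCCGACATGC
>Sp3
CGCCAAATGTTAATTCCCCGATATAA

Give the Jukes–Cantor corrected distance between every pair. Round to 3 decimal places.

Sp1–Sp2: 10/26 sites differ → p ≈ 0.384615, d = −0.75 ln(1 − 0.51282) = 0.539341 ≈ 0.539.
Sp1–Sp3: 9/26 sites differ → p ≈ 0.346154, d = −0.75 ln(1 − 0.461539) = 0.464280 ≈ 0.464.
Sp2–Sp3: 5/26 sites differ → p ≈ 0.192308, d = −0.75 ln(1 − 0.256411) = 0.222200 ≈ 0.222.

d(Sp1,Sp2) = 0.539, d(Sp1,Sp3) = 0.464, d(Sp2,Sp3) = 0.222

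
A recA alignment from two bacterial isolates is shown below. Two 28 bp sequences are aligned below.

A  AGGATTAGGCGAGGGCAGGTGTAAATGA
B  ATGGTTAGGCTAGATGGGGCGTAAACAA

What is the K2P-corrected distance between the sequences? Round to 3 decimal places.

Of 28 sites, 6 differences are transitions and 4 are transversions, so P = 6/28 ≈ 0.214286 and Q = 4/28 ≈ 0.142857.
Under the Kimura two-parameter model, d = −½ ln(1 − 2P − Q) − ¼ ln(1 − 2Q).
1 − 2P − Q = 0.428571, giving −½ ln(0.428571) = 0.423649.
1 − 2Q = 0.714286, giving −¼ ln(0.714286) = 0.084118.
d = 0.423649 + 0.084118 = 0.507767.

0.508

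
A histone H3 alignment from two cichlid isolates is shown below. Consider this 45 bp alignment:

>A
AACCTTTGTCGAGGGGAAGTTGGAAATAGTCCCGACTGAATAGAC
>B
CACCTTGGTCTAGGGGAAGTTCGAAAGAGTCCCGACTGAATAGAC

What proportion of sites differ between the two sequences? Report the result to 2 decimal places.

0.11

The sequences differ at 5 of 45 positions (sites 1, 7, 11, 22, 27).
p = 5/45 = 0.111111… ≈ 0.11 (to 2 d.p.).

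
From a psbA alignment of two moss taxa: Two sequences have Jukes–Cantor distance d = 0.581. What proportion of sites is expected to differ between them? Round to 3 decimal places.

p = (3/4)(1 − e^(−4d/3)) = 0.75 × (1 − e^(-0.774667)) = 0.75 × (1 − 0.460857) = 0.404357.

0.404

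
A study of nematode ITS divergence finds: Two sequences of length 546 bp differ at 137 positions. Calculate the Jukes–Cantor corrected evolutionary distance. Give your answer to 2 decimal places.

0.31

p = 137/546 ≈ 0.250916.
d = −(3/4) ln(1 − 4p/3) = −0.75 ln(1 − 0.334555) = −0.75 ln(0.665445)
  = −0.75 × (-0.407299) = 0.305474 substitutions/site.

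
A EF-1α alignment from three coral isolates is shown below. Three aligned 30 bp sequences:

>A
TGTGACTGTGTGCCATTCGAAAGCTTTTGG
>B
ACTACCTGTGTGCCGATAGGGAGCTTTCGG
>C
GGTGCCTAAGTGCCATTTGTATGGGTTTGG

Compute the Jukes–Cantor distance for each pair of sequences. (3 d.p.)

A–B: 10/30 sites differ → p ≈ 0.333333, d = −0.75 ln(1 − 0.444444) = 0.440839 ≈ 0.441.
A–C: 9/30 sites differ → p = 0.3, d = −0.75 ln(1 − 0.4) = 0.383119 ≈ 0.383.
B–C: 14/30 sites differ → p ≈ 0.466667, d = −0.75 ln(1 − 0.622223) = 0.730088 ≈ 0.730.

d(A,B) = 0.441, d(A,C) = 0.383, d(B,C) = 0.730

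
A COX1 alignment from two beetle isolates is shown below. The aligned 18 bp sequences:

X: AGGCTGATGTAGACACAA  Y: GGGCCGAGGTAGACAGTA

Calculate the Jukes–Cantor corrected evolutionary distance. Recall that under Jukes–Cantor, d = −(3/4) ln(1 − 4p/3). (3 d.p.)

0.347

The sequences differ at 5 of 18 sites (1, 5, 8, 16, 17), so p = 5/18 ≈ 0.277778.
d = −(3/4) ln(1 − 4p/3) = −0.75 ln(1 − 0.370371) = −0.75 ln(0.629629)
  = −0.75 × (-0.462625) = 0.346969 substitutions/site.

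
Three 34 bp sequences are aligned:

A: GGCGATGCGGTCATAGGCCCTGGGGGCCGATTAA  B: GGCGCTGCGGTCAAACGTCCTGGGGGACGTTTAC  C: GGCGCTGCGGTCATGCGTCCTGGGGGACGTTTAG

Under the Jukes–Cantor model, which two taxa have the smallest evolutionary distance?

B and C

A–B: 7/34 differ, p = 0.206, d = 0.241.
A–C: 7/34 differ, p = 0.206, d = 0.241.
B–C: 3/34 differ, p = 0.088, d = 0.094.
The smallest distance is between B and C.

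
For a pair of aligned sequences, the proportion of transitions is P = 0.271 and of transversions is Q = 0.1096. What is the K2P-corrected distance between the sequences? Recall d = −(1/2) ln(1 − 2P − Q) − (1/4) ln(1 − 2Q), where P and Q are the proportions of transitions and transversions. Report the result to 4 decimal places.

0.5891

Under the Kimura two-parameter model, d = −½ ln(1 − 2P − Q) − ¼ ln(1 − 2Q).
1 − 2P − Q = 0.3484, giving −½ ln(0.3484) = 0.527202.
1 − 2Q = 0.7808, giving −¼ ln(0.7808) = 0.061859.
d = 0.527202 + 0.061859 = 0.589061.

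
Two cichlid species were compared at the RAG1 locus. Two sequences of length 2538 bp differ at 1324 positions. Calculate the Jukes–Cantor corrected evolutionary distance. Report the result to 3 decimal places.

0.892

p = 1324/2538 ≈ 0.521671.
d = −(3/4) ln(1 − 4p/3) = −0.75 ln(1 − 0.695561) = −0.75 ln(0.304439)
  = −0.75 × (-1.189285) = 0.891964 substitutions/site.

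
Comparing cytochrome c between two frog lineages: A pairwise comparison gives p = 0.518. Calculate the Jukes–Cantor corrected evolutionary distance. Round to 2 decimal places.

d = −(3/4) ln(1 − 4p/3) = −0.75 ln(1 − 0.690667) = −0.75 ln(0.309333)
  = −0.75 × (-1.173337) = 0.880003 substitutions/site.

0.88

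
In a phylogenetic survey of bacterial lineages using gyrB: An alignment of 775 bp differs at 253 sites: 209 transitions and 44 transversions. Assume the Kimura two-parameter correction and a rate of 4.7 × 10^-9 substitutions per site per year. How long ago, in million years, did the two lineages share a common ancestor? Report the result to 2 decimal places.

P = 209/775 ≈ 0.269677 and Q = 44/775 ≈ 0.056774.
Under the Kimura two-parameter model, d = −½ ln(1 − 2P − Q) − ¼ ln(1 − 2Q).
1 − 2P − Q = 0.403872, giving −½ ln(0.403872) = 0.453329.
1 − 2Q = 0.886452, giving −¼ ln(0.886452) = 0.030132.
d = 0.453329 + 0.030132 = 0.483461.
Under a molecular clock d = 2μt, so t = d/(2μ) = 0.483461 / (2 × 4.7 × 10^-9) = 51.43 million years.

51.43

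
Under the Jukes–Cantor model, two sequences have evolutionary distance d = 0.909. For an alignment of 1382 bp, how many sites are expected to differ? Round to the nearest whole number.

Invert JC69: p = (3/4)(1 − e^(−4d/3)) = 0.75 × (1 − e^(-1.212)) = 0.75 × (1 − 0.297601) = 0.526799.
Expected differing sites = pL ≈ 0.526799 × 1382 = 728.036218 ≈ 728.

728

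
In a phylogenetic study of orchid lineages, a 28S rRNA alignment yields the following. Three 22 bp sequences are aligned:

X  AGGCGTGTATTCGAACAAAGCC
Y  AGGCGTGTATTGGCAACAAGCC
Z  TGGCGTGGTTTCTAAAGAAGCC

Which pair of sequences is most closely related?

X and Y

X–Y: 4/22 differ, p = 0.182, d = 0.208.
X–Z: 6/22 differ, p = 0.273, d = 0.339.
Y–Z: 7/22 differ, p = 0.318, d = 0.414.
The smallest distance is between X and Y.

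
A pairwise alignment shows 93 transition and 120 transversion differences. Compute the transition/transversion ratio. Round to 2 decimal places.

R = 93/120 = 0.775 ≈ 0.78 (to 2 d.p.).

0.78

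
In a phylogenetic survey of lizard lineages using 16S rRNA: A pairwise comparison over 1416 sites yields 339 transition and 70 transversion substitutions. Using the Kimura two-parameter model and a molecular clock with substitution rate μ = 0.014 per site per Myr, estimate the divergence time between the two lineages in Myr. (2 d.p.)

14.35

P = 339/1416 ≈ 0.239407 and Q = 70/1416 ≈ 0.049435.
Under the Kimura two-parameter model, d = −½ ln(1 − 2P − Q) − ¼ ln(1 − 2Q).
1 − 2P − Q = 0.471751, giving −½ ln(0.471751) = 0.375652.
1 − 2Q = 0.90113, giving −¼ ln(0.90113) = 0.026026.
d = 0.375652 + 0.026026 = 0.401678.
Under a molecular clock d = 2μt, so t = d/(2μ) = 0.401678 / (2 × 0.014) = 14.35 Myr.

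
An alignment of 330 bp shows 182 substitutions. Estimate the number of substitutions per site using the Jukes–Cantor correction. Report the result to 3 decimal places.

p = 182/330 ≈ 0.551515.
d = −(3/4) ln(1 − 4p/3) = −0.75 ln(1 − 0.735353) = −0.75 ln(0.264647)
  = −0.75 × (-1.329358) = 0.997019 substitutions/site.

0.997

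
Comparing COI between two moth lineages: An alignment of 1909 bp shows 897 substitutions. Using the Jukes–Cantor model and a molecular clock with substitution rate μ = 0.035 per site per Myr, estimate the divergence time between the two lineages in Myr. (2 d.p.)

10.55

p = 897/1909 ≈ 0.46988.
d = −(3/4) ln(1 − 4p/3) = −0.75 ln(1 − 0.626507) = −0.75 ln(0.373493)
  = −0.75 × (-0.984856) = 0.738642 substitutions/site.
Under a molecular clock d = 2μt, so t = d/(2μ) = 0.738642 / (2 × 0.035) = 10.55 Myr.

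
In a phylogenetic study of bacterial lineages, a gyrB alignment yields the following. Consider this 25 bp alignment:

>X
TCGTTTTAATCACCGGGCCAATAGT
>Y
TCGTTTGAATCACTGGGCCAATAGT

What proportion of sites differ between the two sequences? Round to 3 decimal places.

The sequences differ at 2 of 25 positions (sites 7, 14).
p = 2/25 = 0.080.

0.080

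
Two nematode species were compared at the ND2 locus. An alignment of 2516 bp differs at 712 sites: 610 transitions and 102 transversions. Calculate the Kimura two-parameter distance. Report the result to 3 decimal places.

P = 610/2516 ≈ 0.242448 and Q = 102/2516 ≈ 0.040541.
Under the Kimura two-parameter model, d = −½ ln(1 − 2P − Q) − ¼ ln(1 − 2Q).
1 − 2P − Q = 0.474563, giving −½ ln(0.474563) = 0.372680.
1 − 2Q = 0.918918, giving −¼ ln(0.918918) = 0.021140.
d = 0.372680 + 0.021140 = 0.393820.

0.394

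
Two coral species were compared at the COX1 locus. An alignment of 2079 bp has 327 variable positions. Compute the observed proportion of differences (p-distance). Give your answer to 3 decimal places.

0.157

p = 327/2079 = 0.157287… ≈ 0.157 (to 3 d.p.).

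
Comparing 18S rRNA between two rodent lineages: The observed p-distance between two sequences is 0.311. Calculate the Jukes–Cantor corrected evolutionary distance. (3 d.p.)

d = −(3/4) ln(1 − 4p/3) = −0.75 ln(1 − 0.414667) = −0.75 ln(0.585333)
  = −0.75 × (-0.535574) = 0.401681 substitutions/site.

0.402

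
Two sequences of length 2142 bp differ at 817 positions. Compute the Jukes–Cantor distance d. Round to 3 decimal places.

0.533

p = 817/2142 ≈ 0.381419.
d = −(3/4) ln(1 − 4p/3) = −0.75 ln(1 − 0.508559) = −0.75 ln(0.491441)
  = −0.75 × (-0.710413) = 0.532810 substitutions/site.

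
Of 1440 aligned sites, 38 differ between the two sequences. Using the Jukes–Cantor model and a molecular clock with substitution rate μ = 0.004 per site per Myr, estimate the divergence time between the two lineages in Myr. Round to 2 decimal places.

p = 38/1440 ≈ 0.026389.
d = −(3/4) ln(1 − 4p/3) = −0.75 ln(1 − 0.035185) = −0.75 ln(0.964815)
  = −0.75 × (-0.035819) = 0.026864 substitutions/site.
Under a molecular clock d = 2μt, so t = d/(2μ) = 0.026864 / (2 × 0.004) = 3.36 Myr.

3.36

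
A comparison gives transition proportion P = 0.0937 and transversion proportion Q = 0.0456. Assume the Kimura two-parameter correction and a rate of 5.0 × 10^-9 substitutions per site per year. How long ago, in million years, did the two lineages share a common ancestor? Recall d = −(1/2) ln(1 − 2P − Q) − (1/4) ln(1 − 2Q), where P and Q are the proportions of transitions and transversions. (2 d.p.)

15.65

Under the Kimura two-parameter model, d = −½ ln(1 − 2P − Q) − ¼ ln(1 − 2Q).
1 − 2P − Q = 0.767, giving −½ ln(0.767) = 0.132634.
1 − 2Q = 0.9088, giving −¼ ln(0.9088) = 0.023908.
d = 0.132634 + 0.023908 = 0.156542.
Under a molecular clock d = 2μt, so t = d/(2μ) = 0.156542 / (2 × 5.0 × 10^-9) = 15.65 million years.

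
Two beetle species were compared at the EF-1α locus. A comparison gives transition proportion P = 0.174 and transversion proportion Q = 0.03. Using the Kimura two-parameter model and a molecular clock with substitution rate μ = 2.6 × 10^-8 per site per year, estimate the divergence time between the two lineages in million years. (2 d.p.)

Under the Kimura two-parameter model, d = −½ ln(1 − 2P − Q) − ¼ ln(1 − 2Q).
1 − 2P − Q = 0.622, giving −½ ln(0.622) = 0.237408.
1 − 2Q = 0.94, giving −¼ ln(0.94) = 0.015469.
d = 0.237408 + 0.015469 = 0.252877.
Under a molecular clock d = 2μt, so t = d/(2μ) = 0.252877 / (2 × 2.6 × 10^-8) = 4.86 million years.

4.86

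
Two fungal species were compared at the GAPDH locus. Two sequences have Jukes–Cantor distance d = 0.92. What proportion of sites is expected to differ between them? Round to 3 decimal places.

p = (3/4)(1 − e^(−4d/3)) = 0.75 × (1 − e^(-1.226667)) = 0.75 × (1 − 0.293268) = 0.530049.

0.530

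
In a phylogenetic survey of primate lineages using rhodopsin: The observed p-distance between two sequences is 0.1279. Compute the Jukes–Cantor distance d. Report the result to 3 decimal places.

0.140

d = −(3/4) ln(1 − 4p/3) = −0.75 ln(1 − 0.170533) = −0.75 ln(0.829467)
  = −0.75 × (-0.186972) = 0.140229 substitutions/site.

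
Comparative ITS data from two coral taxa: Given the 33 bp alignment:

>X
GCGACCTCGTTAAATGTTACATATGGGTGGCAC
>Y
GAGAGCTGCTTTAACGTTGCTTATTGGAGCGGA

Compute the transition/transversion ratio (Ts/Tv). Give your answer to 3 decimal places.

Transitions are A↔G and C↔T; transversions are all other mismatches.
Transitions: 3. Transversions: 11.
R = 3/11 = 0.272727… ≈ 0.273 (to 3 d.p.).

0.273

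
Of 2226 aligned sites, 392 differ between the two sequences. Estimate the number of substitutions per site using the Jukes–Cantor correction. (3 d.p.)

0.201

p = 392/2226 ≈ 0.176101.
d = −(3/4) ln(1 − 4p/3) = −0.75 ln(1 − 0.234801) = −0.75 ln(0.765199)
  = −0.75 × (-0.267619) = 0.200714 substitutions/site.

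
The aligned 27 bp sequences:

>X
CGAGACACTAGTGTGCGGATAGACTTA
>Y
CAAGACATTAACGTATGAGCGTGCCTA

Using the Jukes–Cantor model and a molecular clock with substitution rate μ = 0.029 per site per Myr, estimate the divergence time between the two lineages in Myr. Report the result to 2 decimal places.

13.28

The sequences differ at 13 of 27 sites, so p = 13/27 ≈ 0.481481.
d = −(3/4) ln(1 − 4p/3) = −0.75 ln(1 − 0.641975) = −0.75 ln(0.358025)
  = −0.75 × (-1.027152) = 0.770364 substitutions/site.
Under a molecular clock d = 2μt, so t = d/(2μ) = 0.770364 / (2 × 0.029) = 13.28 Myr.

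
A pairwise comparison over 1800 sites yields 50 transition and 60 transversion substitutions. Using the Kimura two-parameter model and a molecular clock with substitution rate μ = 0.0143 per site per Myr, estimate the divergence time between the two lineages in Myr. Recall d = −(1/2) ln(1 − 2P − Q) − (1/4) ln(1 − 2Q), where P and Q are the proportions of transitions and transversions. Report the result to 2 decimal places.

P = 50/1800 ≈ 0.027778 and Q = 60/1800 ≈ 0.033333.
Under the Kimura two-parameter model, d = −½ ln(1 − 2P − Q) − ¼ ln(1 − 2Q).
1 − 2P − Q = 0.911111, giving −½ ln(0.911111) = 0.046545.
1 − 2Q = 0.933334, giving −¼ ln(0.933334) = 0.017248.
d = 0.046545 + 0.017248 = 0.063793.
Under a molecular clock d = 2μt, so t = d/(2μ) = 0.063793 / (2 × 0.0143) = 2.23 Myr.

2.23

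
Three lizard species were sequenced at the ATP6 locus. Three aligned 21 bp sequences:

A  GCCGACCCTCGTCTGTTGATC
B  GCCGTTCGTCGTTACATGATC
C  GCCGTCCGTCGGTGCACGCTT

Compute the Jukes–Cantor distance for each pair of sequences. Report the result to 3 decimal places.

A–B: 7/21 sites differ → p ≈ 0.333333, d = −0.75 ln(1 − 0.444444) = 0.440839 ≈ 0.441.
A–C: 10/21 sites differ → p ≈ 0.47619, d = −0.75 ln(1 − 0.63492) = 0.755729 ≈ 0.756.
B–C: 6/21 sites differ → p ≈ 0.285714, d = −0.75 ln(1 − 0.380952) = 0.359679 ≈ 0.360.

d(A,B) = 0.441, d(A,C) = 0.756, d(B,C) = 0.360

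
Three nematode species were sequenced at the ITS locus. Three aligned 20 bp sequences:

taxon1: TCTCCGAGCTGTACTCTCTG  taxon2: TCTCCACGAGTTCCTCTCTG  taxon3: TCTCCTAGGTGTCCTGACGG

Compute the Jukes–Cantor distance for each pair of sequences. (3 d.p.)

taxon1–taxon2: 6/20 sites differ → p = 0.3, d = −0.75 ln(1 − 0.4) = 0.383119 ≈ 0.383.
taxon1–taxon3: 6/20 sites differ → p = 0.3, d = −0.75 ln(1 − 0.4) = 0.383119 ≈ 0.383.
taxon2–taxon3: 8/20 sites differ → p = 0.4, d = −0.75 ln(1 − 0.533333) = 0.571605 ≈ 0.572.

d(taxon1,taxon2) = 0.383, d(taxon1,taxon3) = 0.383, d(taxon2,taxon3) = 0.572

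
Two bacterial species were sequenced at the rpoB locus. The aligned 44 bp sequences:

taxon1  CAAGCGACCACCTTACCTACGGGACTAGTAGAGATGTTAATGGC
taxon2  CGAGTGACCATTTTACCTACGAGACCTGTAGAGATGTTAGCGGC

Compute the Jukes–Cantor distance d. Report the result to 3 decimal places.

The sequences differ at 9 of 44 sites (2, 5, 11, 12, 22, 26, 27, 40, 41), so p = 9/44 ≈ 0.204545.
d = −(3/4) ln(1 − 4p/3) = −0.75 ln(1 − 0.272727) = −0.75 ln(0.727273)
  = −0.75 × (-0.318453) = 0.238840 substitutions/site.

0.239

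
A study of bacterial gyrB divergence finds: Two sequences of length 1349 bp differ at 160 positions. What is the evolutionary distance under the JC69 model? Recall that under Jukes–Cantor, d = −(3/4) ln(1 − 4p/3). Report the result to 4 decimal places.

0.1291

p = 160/1349 ≈ 0.118606.
d = −(3/4) ln(1 − 4p/3) = −0.75 ln(1 − 0.158141) = −0.75 ln(0.841859)
  = −0.75 × (-0.172143) = 0.129107 substitutions/site.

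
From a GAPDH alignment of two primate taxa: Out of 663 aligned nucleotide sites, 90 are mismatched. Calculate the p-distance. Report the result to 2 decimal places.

0.14

p = 90/663 = 0.135746… ≈ 0.14 (to 2 d.p.).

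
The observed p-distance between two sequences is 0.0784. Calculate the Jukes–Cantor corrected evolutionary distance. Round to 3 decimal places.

d = −(3/4) ln(1 − 4p/3) = −0.75 ln(1 − 0.104533) = −0.75 ln(0.895467)
  = −0.75 × (-0.110410) = 0.082808 substitutions/site.

0.083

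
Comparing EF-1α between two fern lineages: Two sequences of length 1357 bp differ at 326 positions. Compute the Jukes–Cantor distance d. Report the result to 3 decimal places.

0.290

p = 326/1357 ≈ 0.240236.
d = −(3/4) ln(1 − 4p/3) = −0.75 ln(1 − 0.320315) = −0.75 ln(0.679685)
  = −0.75 × (-0.386126) = 0.289595 substitutions/site.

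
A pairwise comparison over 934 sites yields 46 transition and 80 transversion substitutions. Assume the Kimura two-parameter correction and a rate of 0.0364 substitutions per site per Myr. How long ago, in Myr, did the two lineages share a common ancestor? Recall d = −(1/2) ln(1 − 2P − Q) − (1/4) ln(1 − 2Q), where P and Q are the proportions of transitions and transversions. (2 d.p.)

P = 46/934 ≈ 0.049251 and Q = 80/934 ≈ 0.085653.
Under the Kimura two-parameter model, d = −½ ln(1 − 2P − Q) − ¼ ln(1 − 2Q).
1 − 2P − Q = 0.815845, giving −½ ln(0.815845) = 0.101765.
1 − 2Q = 0.828694, giving −¼ ln(0.828694) = 0.046976.
d = 0.101765 + 0.046976 = 0.148741.
Under a molecular clock d = 2μt, so t = d/(2μ) = 0.148741 / (2 × 0.0364) = 2.04 Myr.

2.04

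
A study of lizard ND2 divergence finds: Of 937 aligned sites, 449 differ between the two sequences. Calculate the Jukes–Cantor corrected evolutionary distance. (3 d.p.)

p = 449/937 ≈ 0.479189.
d = −(3/4) ln(1 − 4p/3) = −0.75 ln(1 − 0.638919) = −0.75 ln(0.361081)
  = −0.75 × (-1.018653) = 0.763990 substitutions/site.

0.764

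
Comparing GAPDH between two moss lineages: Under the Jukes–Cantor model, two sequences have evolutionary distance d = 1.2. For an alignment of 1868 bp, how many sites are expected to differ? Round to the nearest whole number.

1118

Invert JC69: p = (3/4)(1 − e^(−4d/3)) = 0.75 × (1 − e^(-1.6)) = 0.75 × (1 − 0.201897) = 0.598577.
Expected differing sites = pL ≈ 0.598577 × 1868 = 1118.141836 ≈ 1118.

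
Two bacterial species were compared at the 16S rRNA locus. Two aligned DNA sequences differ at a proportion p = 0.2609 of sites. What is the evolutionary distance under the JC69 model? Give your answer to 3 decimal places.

d = −(3/4) ln(1 − 4p/3) = −0.75 ln(1 − 0.347867) = −0.75 ln(0.652133)
  = −0.75 × (-0.427507) = 0.320630 substitutions/site.

0.321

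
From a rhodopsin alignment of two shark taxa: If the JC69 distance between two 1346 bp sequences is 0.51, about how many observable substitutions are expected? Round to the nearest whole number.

498

Invert JC69: p = (3/4)(1 − e^(−4d/3)) = 0.75 × (1 − e^(-0.68)) = 0.75 × (1 − 0.506617) = 0.370037.
Expected differing sites = pL ≈ 0.370037 × 1346 = 498.069802 ≈ 498.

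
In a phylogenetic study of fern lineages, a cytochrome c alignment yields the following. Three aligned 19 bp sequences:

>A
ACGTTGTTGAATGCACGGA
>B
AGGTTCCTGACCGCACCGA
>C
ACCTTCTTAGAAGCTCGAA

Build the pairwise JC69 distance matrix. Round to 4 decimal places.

d(A,B) = 0.4099, d(A,C) = 0.5068, d(B,C) = 0.9074

A–B: 6/19 sites differ → p ≈ 0.315789, d = −0.75 ln(1 − 0.421052) = 0.409907 ≈ 0.4099.
A–C: 7/19 sites differ → p ≈ 0.368421, d = −0.75 ln(1 − 0.491228) = 0.506816 ≈ 0.5068.
B–C: 10/19 sites differ → p ≈ 0.526316, d = −0.75 ln(1 − 0.701755) = 0.907380 ≈ 0.9074.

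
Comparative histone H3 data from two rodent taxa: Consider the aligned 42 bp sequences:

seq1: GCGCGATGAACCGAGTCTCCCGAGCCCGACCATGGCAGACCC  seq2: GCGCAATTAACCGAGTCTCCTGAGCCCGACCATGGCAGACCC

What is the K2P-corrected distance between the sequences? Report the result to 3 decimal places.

0.076

Of 42 sites, 2 differences are transitions and 1 are transversions, so P = 2/42 ≈ 0.047619 and Q = 1/42 ≈ 0.02381.
Under the Kimura two-parameter model, d = −½ ln(1 − 2P − Q) − ¼ ln(1 − 2Q).
1 − 2P − Q = 0.880952, giving −½ ln(0.880952) = 0.063376.
1 − 2Q = 0.95238, giving −¼ ln(0.95238) = 0.012198.
d = 0.063376 + 0.012198 = 0.075574.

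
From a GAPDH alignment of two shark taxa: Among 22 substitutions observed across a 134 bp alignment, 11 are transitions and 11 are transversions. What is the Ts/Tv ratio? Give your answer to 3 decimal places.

1.000

R = 11/11 = 1.000.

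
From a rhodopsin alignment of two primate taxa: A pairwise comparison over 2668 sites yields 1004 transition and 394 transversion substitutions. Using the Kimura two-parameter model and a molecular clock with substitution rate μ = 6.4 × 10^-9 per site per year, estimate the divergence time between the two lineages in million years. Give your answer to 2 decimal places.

96.90

P = 1004/2668 ≈ 0.376312 and Q = 394/2668 ≈ 0.147676.
Under the Kimura two-parameter model, d = −½ ln(1 − 2P − Q) − ¼ ln(1 − 2Q).
1 − 2P − Q = 0.0997, giving −½ ln(0.0997) = 1.152795.
1 − 2Q = 0.704648, giving −¼ ln(0.704648) = 0.087514.
d = 1.152795 + 0.087514 = 1.240309.
Under a molecular clock d = 2μt, so t = d/(2μ) = 1.240309 / (2 × 6.4 × 10^-9) = 96.90 million years.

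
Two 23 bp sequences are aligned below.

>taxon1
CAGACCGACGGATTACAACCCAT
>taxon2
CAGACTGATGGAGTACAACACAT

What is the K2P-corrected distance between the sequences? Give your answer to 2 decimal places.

0.20

Of 23 sites, 2 differences are transitions and 2 are transversions, so P = 2/23 ≈ 0.086957 and Q = 2/23 ≈ 0.086957.
Under the Kimura two-parameter model, d = −½ ln(1 − 2P − Q) − ¼ ln(1 − 2Q).
1 − 2P − Q = 0.739129, giving −½ ln(0.739129) = 0.151141.
1 − 2Q = 0.826086, giving −¼ ln(0.826086) = 0.047764.
d = 0.151141 + 0.047764 = 0.198905.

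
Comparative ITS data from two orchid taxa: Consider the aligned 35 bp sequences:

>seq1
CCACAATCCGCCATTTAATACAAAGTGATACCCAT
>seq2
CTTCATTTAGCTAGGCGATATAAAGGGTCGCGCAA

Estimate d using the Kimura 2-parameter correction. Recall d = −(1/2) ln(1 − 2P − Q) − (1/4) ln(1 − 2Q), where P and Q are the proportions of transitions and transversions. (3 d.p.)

Of 35 sites, 8 differences are transitions and 9 are transversions, so P = 8/35 ≈ 0.228571 and Q = 9/35 ≈ 0.257143.
Under the Kimura two-parameter model, d = −½ ln(1 − 2P − Q) − ¼ ln(1 − 2Q).
1 − 2P − Q = 0.285715, giving −½ ln(0.285715) = 0.626380.
1 − 2Q = 0.485714, giving −¼ ln(0.485714) = 0.180534.
d = 0.626380 + 0.180534 = 0.806914.

0.807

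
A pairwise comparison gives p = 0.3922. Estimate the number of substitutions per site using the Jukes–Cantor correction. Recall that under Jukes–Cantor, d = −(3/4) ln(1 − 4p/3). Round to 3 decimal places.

0.555

d = −(3/4) ln(1 − 4p/3) = −0.75 ln(1 − 0.522933) = −0.75 ln(0.477067)
  = −0.75 × (-0.740098) = 0.555074 substitutions/site.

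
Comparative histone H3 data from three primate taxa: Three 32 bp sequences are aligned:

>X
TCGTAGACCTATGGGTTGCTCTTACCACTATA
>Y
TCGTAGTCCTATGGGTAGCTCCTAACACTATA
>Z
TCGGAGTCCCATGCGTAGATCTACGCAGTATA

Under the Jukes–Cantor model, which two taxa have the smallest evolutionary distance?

X and Y

X–Y: 4/32 differ, p = 0.125, d = 0.137.
X–Z: 10/32 differ, p = 0.313, d = 0.404.
Y–Z: 9/32 differ, p = 0.281, d = 0.353.
The smallest distance is between X and Y.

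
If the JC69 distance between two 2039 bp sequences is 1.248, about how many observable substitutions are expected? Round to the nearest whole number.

Invert JC69: p = (3/4)(1 − e^(−4d/3)) = 0.75 × (1 − e^(-1.664)) = 0.75 × (1 − 0.189380) = 0.607965.
Expected differing sites = pL ≈ 0.607965 × 2039 = 1239.640635 ≈ 1240.

1240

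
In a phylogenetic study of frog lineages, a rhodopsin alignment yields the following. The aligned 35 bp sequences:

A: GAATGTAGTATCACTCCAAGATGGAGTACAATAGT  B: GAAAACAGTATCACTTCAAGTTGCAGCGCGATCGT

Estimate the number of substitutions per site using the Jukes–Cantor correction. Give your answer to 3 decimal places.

0.360

The sequences differ at 10 of 35 sites (4, 5, 6, 16, 21, 24, 27, 28, 30, 33), so p = 10/35 ≈ 0.285714.
d = −(3/4) ln(1 − 4p/3) = −0.75 ln(1 − 0.380952) = −0.75 ln(0.619048)
  = −0.75 × (-0.479572) = 0.359679 substitutions/site.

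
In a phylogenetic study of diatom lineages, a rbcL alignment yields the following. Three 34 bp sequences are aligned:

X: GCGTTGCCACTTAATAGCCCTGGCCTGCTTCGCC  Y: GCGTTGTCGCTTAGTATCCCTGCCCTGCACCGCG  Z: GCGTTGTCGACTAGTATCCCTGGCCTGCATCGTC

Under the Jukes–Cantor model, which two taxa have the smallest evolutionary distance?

X–Y: 8/34 differ, p = 0.235, d = 0.282.
X–Z: 8/34 differ, p = 0.235, d = 0.282.
Y–Z: 6/34 differ, p = 0.176, d = 0.201.
The smallest distance is between Y and Z.

Y and Z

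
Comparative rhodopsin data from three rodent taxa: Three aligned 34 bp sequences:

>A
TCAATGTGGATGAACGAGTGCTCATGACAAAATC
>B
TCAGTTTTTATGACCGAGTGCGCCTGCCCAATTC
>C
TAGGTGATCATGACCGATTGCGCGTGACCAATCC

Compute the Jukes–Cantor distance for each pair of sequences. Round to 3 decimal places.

d(A,B) = 0.373, d(A,C) = 0.535, d(B,C) = 0.326

A–B: 10/34 sites differ → p ≈ 0.294118, d = −0.75 ln(1 − 0.392157) = 0.373379 ≈ 0.373.
A–C: 13/34 sites differ → p ≈ 0.382353, d = −0.75 ln(1 − 0.509804) = 0.534712 ≈ 0.535.
B–C: 9/34 sites differ → p ≈ 0.264706, d = −0.75 ln(1 − 0.352941) = 0.326488 ≈ 0.326.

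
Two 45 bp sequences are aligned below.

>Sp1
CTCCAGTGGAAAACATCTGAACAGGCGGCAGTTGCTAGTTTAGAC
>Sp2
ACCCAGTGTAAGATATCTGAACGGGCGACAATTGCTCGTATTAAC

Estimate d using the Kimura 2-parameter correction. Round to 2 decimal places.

Of 45 sites, 7 differences are transitions and 5 are transversions, so P = 7/45 ≈ 0.155556 and Q = 5/45 ≈ 0.111111.
Under the Kimura two-parameter model, d = −½ ln(1 − 2P − Q) − ¼ ln(1 − 2Q).
1 − 2P − Q = 0.577777, giving −½ ln(0.577777) = 0.274284.
1 − 2Q = 0.777778, giving −¼ ln(0.777778) = 0.062829.
d = 0.274284 + 0.062829 = 0.337113.

0.34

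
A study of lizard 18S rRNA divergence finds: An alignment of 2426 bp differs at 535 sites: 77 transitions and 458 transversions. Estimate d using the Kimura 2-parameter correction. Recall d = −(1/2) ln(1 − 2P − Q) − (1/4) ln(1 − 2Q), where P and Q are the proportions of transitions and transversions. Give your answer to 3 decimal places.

P = 77/2426 ≈ 0.031739 and Q = 458/2426 ≈ 0.188788.
Under the Kimura two-parameter model, d = −½ ln(1 − 2P − Q) − ¼ ln(1 − 2Q).
1 − 2P − Q = 0.747734, giving −½ ln(0.747734) = 0.145354.
1 − 2Q = 0.622424, giving −¼ ln(0.622424) = 0.118533.
d = 0.145354 + 0.118533 = 0.263887.

0.264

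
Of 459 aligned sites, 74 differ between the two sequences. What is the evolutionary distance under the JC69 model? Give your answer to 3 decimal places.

p = 74/459 ≈ 0.16122.
d = −(3/4) ln(1 − 4p/3) = −0.75 ln(1 − 0.21496) = −0.75 ln(0.78504)
  = −0.75 × (-0.242021) = 0.181516 substitutions/site.

0.182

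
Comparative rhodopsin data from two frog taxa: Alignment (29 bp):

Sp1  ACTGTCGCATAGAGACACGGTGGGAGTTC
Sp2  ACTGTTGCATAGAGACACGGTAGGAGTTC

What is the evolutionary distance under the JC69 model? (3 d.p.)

0.072

The sequences differ at 2 of 29 sites (6, 22), so p = 2/29 ≈ 0.068966.
d = −(3/4) ln(1 − 4p/3) = −0.75 ln(1 − 0.091955) = −0.75 ln(0.908045)
  = −0.75 × (-0.096461) = 0.072346 substitutions/site.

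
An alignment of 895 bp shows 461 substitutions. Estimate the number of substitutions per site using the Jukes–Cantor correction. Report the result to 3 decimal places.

0.871

p = 461/895 ≈ 0.515084.
d = −(3/4) ln(1 − 4p/3) = −0.75 ln(1 − 0.686779) = −0.75 ln(0.313221)
  = −0.75 × (-1.160846) = 0.870635 substitutions/site.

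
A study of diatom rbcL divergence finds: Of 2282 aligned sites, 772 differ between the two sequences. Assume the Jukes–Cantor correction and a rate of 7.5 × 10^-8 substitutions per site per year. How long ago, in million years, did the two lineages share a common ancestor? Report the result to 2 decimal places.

3.00

p = 772/2282 ≈ 0.3383.
d = −(3/4) ln(1 − 4p/3) = −0.75 ln(1 − 0.451067) = −0.75 ln(0.548933)
  = −0.75 × (-0.599779) = 0.449834 substitutions/site.
Under a molecular clock d = 2μt, so t = d/(2μ) = 0.449834 / (2 × 7.5 × 10^-8) = 3.00 million years.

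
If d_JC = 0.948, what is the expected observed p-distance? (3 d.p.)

0.538

p = (3/4)(1 − e^(−4d/3)) = 0.75 × (1 − e^(-1.264)) = 0.75 × (1 − 0.282522) = 0.538109.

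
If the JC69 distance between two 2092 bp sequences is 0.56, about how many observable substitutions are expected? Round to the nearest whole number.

825

Invert JC69: p = (3/4)(1 − e^(−4d/3)) = 0.75 × (1 − e^(-0.746667)) = 0.75 × (1 − 0.473944) = 0.394542.
Expected differing sites = pL ≈ 0.394542 × 2092 = 825.381864 ≈ 825.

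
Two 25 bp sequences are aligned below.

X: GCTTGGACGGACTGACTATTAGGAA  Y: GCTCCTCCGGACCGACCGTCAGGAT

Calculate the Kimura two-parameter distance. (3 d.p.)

Of 25 sites, 5 differences are transitions and 4 are transversions, so P = 5/25 = 0.2 and Q = 4/25 = 0.16.
Under the Kimura two-parameter model, d = −½ ln(1 − 2P − Q) − ¼ ln(1 − 2Q).
1 − 2P − Q = 0.44, giving −½ ln(0.44) = 0.410490.
1 − 2Q = 0.68, giving −¼ ln(0.68) = 0.096416.
d = 0.410490 + 0.096416 = 0.506906.

0.507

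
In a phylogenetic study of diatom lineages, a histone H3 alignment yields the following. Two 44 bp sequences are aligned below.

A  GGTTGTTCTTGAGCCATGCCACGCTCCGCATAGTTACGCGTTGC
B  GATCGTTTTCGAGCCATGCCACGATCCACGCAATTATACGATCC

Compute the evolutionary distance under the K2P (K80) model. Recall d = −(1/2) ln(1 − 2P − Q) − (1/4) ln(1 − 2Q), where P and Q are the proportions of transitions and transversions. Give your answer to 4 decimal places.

0.4065

Of 44 sites, 10 differences are transitions and 3 are transversions, so P = 10/44 ≈ 0.227273 and Q = 3/44 ≈ 0.068182.
Under the Kimura two-parameter model, d = −½ ln(1 − 2P − Q) − ¼ ln(1 − 2Q).
1 − 2P − Q = 0.477272, giving −½ ln(0.477272) = 0.369834.
1 − 2Q = 0.863636, giving −¼ ln(0.863636) = 0.036651.
d = 0.369834 + 0.036651 = 0.406485.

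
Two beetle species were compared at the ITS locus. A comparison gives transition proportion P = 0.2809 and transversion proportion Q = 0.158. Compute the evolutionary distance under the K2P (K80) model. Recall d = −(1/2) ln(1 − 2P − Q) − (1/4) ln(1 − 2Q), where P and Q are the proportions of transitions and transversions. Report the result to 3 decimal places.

0.731

Under the Kimura two-parameter model, d = −½ ln(1 − 2P − Q) − ¼ ln(1 − 2Q).
1 − 2P − Q = 0.2802, giving −½ ln(0.2802) = 0.636126.
1 − 2Q = 0.684, giving −¼ ln(0.684) = 0.094949.
d = 0.636126 + 0.094949 = 0.731075.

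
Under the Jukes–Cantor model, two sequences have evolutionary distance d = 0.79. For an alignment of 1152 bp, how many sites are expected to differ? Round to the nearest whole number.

Invert JC69: p = (3/4)(1 − e^(−4d/3)) = 0.75 × (1 − e^(-1.053333)) = 0.75 × (1 − 0.348773) = 0.488420.
Expected differing sites = pL ≈ 0.488420 × 1152 = 562.65984 ≈ 563.

563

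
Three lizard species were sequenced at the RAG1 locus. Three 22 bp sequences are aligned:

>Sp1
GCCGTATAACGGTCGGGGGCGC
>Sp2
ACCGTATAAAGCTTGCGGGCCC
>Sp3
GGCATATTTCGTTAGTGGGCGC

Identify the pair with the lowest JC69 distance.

Sp1–Sp2: 6/22 differ, p = 0.273, d = 0.339.
Sp1–Sp3: 7/22 differ, p = 0.318, d = 0.414.
Sp2–Sp3: 10/22 differ, p = 0.455, d = 0.699.
The smallest distance is between Sp1 and Sp2.

Sp1 and Sp2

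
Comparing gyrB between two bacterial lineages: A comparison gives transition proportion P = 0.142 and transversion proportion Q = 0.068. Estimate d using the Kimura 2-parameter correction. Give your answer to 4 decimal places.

0.2535

Under the Kimura two-parameter model, d = −½ ln(1 − 2P − Q) − ¼ ln(1 − 2Q).
1 − 2P − Q = 0.648, giving −½ ln(0.648) = 0.216932.
1 − 2Q = 0.864, giving −¼ ln(0.864) = 0.036546.
d = 0.216932 + 0.036546 = 0.253478.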